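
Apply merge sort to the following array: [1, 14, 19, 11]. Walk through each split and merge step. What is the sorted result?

Merge sort trace:

Split: [1, 14, 19, 11] -> [1, 14] and [19, 11]
  Split: [1, 14] -> [1] and [14]
  Merge: [1] + [14] -> [1, 14]
  Split: [19, 11] -> [19] and [11]
  Merge: [19] + [11] -> [11, 19]
Merge: [1, 14] + [11, 19] -> [1, 11, 14, 19]

Final sorted array: [1, 11, 14, 19]

The merge sort proceeds by recursively splitting the array and merging sorted halves.
After all merges, the sorted array is [1, 11, 14, 19].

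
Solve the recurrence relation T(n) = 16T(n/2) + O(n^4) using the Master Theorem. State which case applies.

Master Theorem for T(n) = 16T(n/2) + O(n^4):

a = 16, b = 2, c = 4
log_b(a) = log_2(16) = 4.0000

Case 2: c = 4 = log_2(16) = 4.0000
T(n) = O(n^4 log n) = O(n^4 log n)

For T(n) = 16T(n/2) + O(n^4): log_2(16) = 4.0000. This is Case 2 of the Master Theorem (c = log_b(a), equal work at all levels), giving O(n^4 log n).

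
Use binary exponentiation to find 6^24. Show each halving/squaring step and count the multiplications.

Computing 6^24 by squaring (build up from 6^1; each line after the first costs one multiplication):

6^1 = 6
6^2 = (6^1)^2 = 6^2 = 36
6^3 = 6 * 6^2 = 6 * 36 = 216
6^6 = (6^3)^2 = 216^2 = 46656
6^12 = (6^6)^2 = 46656^2 = 2176782336
6^24 = (6^12)^2 = 2176782336^2 = 4738381338321616896

Result: 4738381338321616896
Multiplications needed: 5 (5 lines after 6^1)

6^24 = 4738381338321616896. Using exponentiation by squaring, this requires 5 multiplications. The key idea: if the exponent is even, square the half-power; if odd, multiply by the base once.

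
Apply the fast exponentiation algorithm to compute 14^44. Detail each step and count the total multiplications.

Computing 14^44 by squaring (build up from 14^1; each line after the first costs one multiplication):

14^1 = 14
14^2 = (14^1)^2 = 14^2 = 196
14^4 = (14^2)^2 = 196^2 = 38416
14^5 = 14 * 14^4 = 14 * 38416 = 537824
14^10 = (14^5)^2 = 537824^2 = 289254654976
14^11 = 14 * 14^10 = 14 * 289254654976 = 4049565169664
14^22 = (14^11)^2 = 4049565169664^2 = 16398978063355821105872896
14^44 = (14^22)^2 = 16398978063355821105872896^2 = 268926481522425436988250652599945506664302107426816

Result: 268926481522425436988250652599945506664302107426816
Multiplications needed: 7 (7 lines after 14^1)

14^44 = 268926481522425436988250652599945506664302107426816. Using exponentiation by squaring, this requires 7 multiplications. The key idea: if the exponent is even, square the half-power; if odd, multiply by the base once.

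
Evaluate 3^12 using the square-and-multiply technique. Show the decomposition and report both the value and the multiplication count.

Computing 3^12 by squaring (build up from 3^1; each line after the first costs one multiplication):

3^1 = 3
3^2 = (3^1)^2 = 3^2 = 9
3^3 = 3 * 3^2 = 3 * 9 = 27
3^6 = (3^3)^2 = 27^2 = 729
3^12 = (3^6)^2 = 729^2 = 531441

Result: 531441
Multiplications needed: 4 (4 lines after 3^1)

3^12 = 531441. Using exponentiation by squaring, this requires 4 multiplications. The key idea: if the exponent is even, square the half-power; if odd, multiply by the base once.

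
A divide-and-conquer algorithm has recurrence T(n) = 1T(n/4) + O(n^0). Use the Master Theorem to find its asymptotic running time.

Master Theorem for T(n) = 1T(n/4) + O(n^0):

a = 1, b = 4, c = 0
log_b(a) = log_4(1) = 0.0000

Case 2: c = 0 = log_4(1) = 0.0000
T(n) = O(n^0 log n) = O(log n)

For T(n) = 1T(n/4) + O(n^0): log_4(1) = 0.0000. This is Case 2 of the Master Theorem (c = log_b(a), equal work at all levels), giving O(log n).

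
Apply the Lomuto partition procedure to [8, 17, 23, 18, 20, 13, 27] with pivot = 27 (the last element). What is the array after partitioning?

Lomuto partition with pivot = 27:

Initial array: [8, 17, 23, 18, 20, 13, 27]

arr[0]=8 <= 27: swap with position 0, array becomes [8, 17, 23, 18, 20, 13, 27]
arr[1]=17 <= 27: swap with position 1, array becomes [8, 17, 23, 18, 20, 13, 27]
arr[2]=23 <= 27: swap with position 2, array becomes [8, 17, 23, 18, 20, 13, 27]
arr[3]=18 <= 27: swap with position 3, array becomes [8, 17, 23, 18, 20, 13, 27]
arr[4]=20 <= 27: swap with position 4, array becomes [8, 17, 23, 18, 20, 13, 27]
arr[5]=13 <= 27: swap with position 5, array becomes [8, 17, 23, 18, 20, 13, 27]

Place pivot at position 6: [8, 17, 23, 18, 20, 13, 27]
Pivot position: 6

After partitioning with pivot 27, the array becomes [8, 17, 23, 18, 20, 13, 27]. The pivot is placed at index 6. All elements to the left of the pivot are <= 27, and all elements to the right are > 27.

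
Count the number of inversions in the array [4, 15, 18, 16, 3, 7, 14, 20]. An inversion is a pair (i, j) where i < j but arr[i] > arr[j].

Finding inversions in [4, 15, 18, 16, 3, 7, 14, 20]:

(0, 4): arr[0]=4 > arr[4]=3
(1, 4): arr[1]=15 > arr[4]=3
(1, 5): arr[1]=15 > arr[5]=7
(1, 6): arr[1]=15 > arr[6]=14
(2, 3): arr[2]=18 > arr[3]=16
(2, 4): arr[2]=18 > arr[4]=3
(2, 5): arr[2]=18 > arr[5]=7
(2, 6): arr[2]=18 > arr[6]=14
(3, 4): arr[3]=16 > arr[4]=3
(3, 5): arr[3]=16 > arr[5]=7
(3, 6): arr[3]=16 > arr[6]=14

Total inversions: 11

The array has 11 inversion(s): (0,4), (1,4), (1,5), (1,6), (2,3), (2,4), (2,5), (2,6), (3,4), (3,5), (3,6). Each pair (i,j) satisfies i < j and arr[i] > arr[j].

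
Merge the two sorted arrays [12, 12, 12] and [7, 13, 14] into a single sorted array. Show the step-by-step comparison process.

Merging process:

Compare 12 vs 7: take 7 from right. Merged: [7]
Compare 12 vs 13: take 12 from left. Merged: [7, 12]
Compare 12 vs 13: take 12 from left. Merged: [7, 12, 12]
Compare 12 vs 13: take 12 from left. Merged: [7, 12, 12, 12]
Append remaining from right: [13, 14]. Merged: [7, 12, 12, 12, 13, 14]

Final merged array: [7, 12, 12, 12, 13, 14]
Total comparisons: 4

The merged array is [7, 12, 12, 12, 13, 14], requiring 4 comparisons. The merge step runs in O(n) time where n is the total number of elements.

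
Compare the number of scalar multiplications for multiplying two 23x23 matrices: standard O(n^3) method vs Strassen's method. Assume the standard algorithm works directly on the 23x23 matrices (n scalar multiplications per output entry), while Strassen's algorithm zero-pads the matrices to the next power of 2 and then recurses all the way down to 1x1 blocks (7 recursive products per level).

Matrix multiplication for 23x23 matrices:

Strassen's algorithm requires power-of-2 dimensions. Pad 23x23 to 32x32 (next power of 2).

Standard algorithm: 23^3 = 12167 multiplications
Strassen's algorithm: 7^(log2(32)) = 7^5 = 16807 multiplications
Difference: 12167 - 16807 = -4640 (Strassen uses MORE here due to padding overhead — for small or just-over-power-of-2 n, padding can outweigh the per-level savings)

Standard: 12167 multiplications (23^3). Strassen: 16807 multiplications (7^5, after padding to 32x32). Strassen reduces 8 recursive multiplications to 7 at each level.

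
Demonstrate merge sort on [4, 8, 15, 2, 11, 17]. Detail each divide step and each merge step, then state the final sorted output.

Merge sort trace:

Split: [4, 8, 15, 2, 11, 17] -> [4, 8, 15] and [2, 11, 17]
  Split: [4, 8, 15] -> [4] and [8, 15]
    Split: [8, 15] -> [8] and [15]
    Merge: [8] + [15] -> [8, 15]
  Merge: [4] + [8, 15] -> [4, 8, 15]
  Split: [2, 11, 17] -> [2] and [11, 17]
    Split: [11, 17] -> [11] and [17]
    Merge: [11] + [17] -> [11, 17]
  Merge: [2] + [11, 17] -> [2, 11, 17]
Merge: [4, 8, 15] + [2, 11, 17] -> [2, 4, 8, 11, 15, 17]

Final sorted array: [2, 4, 8, 11, 15, 17]

The merge sort proceeds by recursively splitting the array and merging sorted halves.
After all merges, the sorted array is [2, 4, 8, 11, 15, 17].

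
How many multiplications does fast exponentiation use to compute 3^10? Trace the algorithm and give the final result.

Computing 3^10 by squaring (build up from 3^1; each line after the first costs one multiplication):

3^1 = 3
3^2 = (3^1)^2 = 3^2 = 9
3^4 = (3^2)^2 = 9^2 = 81
3^5 = 3 * 3^4 = 3 * 81 = 243
3^10 = (3^5)^2 = 243^2 = 59049

Result: 59049
Multiplications needed: 4 (4 lines after 3^1)

3^10 = 59049. Using exponentiation by squaring, this requires 4 multiplications. The key idea: if the exponent is even, square the half-power; if odd, multiply by the base once.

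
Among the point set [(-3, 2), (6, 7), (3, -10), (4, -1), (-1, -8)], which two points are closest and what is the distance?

Computing all pairwise distances among 5 points:

d((-3, 2), (6, 7)) = 10.2956
d((-3, 2), (3, -10)) = 13.4164
d((-3, 2), (4, -1)) = 7.6158
d((-3, 2), (-1, -8)) = 10.198
d((6, 7), (3, -10)) = 17.2627
d((6, 7), (4, -1)) = 8.2462
d((6, 7), (-1, -8)) = 16.5529
d((3, -10), (4, -1)) = 9.0554
d((3, -10), (-1, -8)) = 4.4721 <-- minimum
d((4, -1), (-1, -8)) = 8.6023

Closest pair: (3, -10) and (-1, -8) with distance 4.4721

The closest pair is (3, -10) and (-1, -8) with Euclidean distance 4.4721. For 5 points, brute-force pairwise comparison is shown above. For large n, the divide-and-conquer algorithm (sort by x, recurse on halves, check the dividing strip) achieves O(n log n).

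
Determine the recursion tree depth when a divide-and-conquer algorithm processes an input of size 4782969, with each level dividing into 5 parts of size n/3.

For divide and conquer with division factor 3:

Problem sizes at each level:
Level 0: 4782969
Level 1: 1594323
Level 2: 531441
Level 3: 177147
Level 4: 59049
Level 5: 19683
Level 6: 6561
Level 7: 2187
Level 8: 729
Level 9: 243
Level 10: 81
Level 11: 27
Level 12: 9
Level 13: 3
Level 14: 1

The root is level 0 and the size-1 base case is level 14 (the tree spans levels 0 through 14, i.e. 15 levels counting the root), so the depth is the number of divisions: log_3(4782969) = 14

The recursion tree depth is log_3(4782969) = 14. At each level, the problem size is divided by 3, so it takes 14 divisions to reduce to a base case of size 1. The algorithm makes 5 recursive calls at each level.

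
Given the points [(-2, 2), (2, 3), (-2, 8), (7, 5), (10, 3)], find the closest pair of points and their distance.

Computing all pairwise distances among 5 points:

d((-2, 2), (2, 3)) = 4.1231
d((-2, 2), (-2, 8)) = 6.0
d((-2, 2), (7, 5)) = 9.4868
d((-2, 2), (10, 3)) = 12.0416
d((2, 3), (-2, 8)) = 6.4031
d((2, 3), (7, 5)) = 5.3852
d((2, 3), (10, 3)) = 8.0
d((-2, 8), (7, 5)) = 9.4868
d((-2, 8), (10, 3)) = 13.0
d((7, 5), (10, 3)) = 3.6056 <-- minimum

Closest pair: (7, 5) and (10, 3) with distance 3.6056

The closest pair is (7, 5) and (10, 3) with Euclidean distance 3.6056. For 5 points, brute-force pairwise comparison is shown above. For large n, the divide-and-conquer algorithm (sort by x, recurse on halves, check the dividing strip) achieves O(n log n).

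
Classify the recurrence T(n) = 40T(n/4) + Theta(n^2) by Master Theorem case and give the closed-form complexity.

Master Theorem for T(n) = 40T(n/4) + O(n^2):

a = 40, b = 4, c = 2
log_b(a) = log_4(40) = 2.6610

Case 1: c = 2 < log_4(40) = 2.6610
T(n) = O(n^(log_4 40))

For T(n) = 40T(n/4) + O(n^2): log_4(40) = 2.6610. This is Case 1 of the Master Theorem (c < log_b(a), work dominated by leaves), giving O(n^(log_4 40)).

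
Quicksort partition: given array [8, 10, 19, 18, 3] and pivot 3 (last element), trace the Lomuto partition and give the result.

Lomuto partition with pivot = 3:

Initial array: [8, 10, 19, 18, 3]

arr[0]=8 > 3: no swap
arr[1]=10 > 3: no swap
arr[2]=19 > 3: no swap
arr[3]=18 > 3: no swap

Place pivot at position 0: [3, 10, 19, 18, 8]
Pivot position: 0

After partitioning with pivot 3, the array becomes [3, 10, 19, 18, 8]. The pivot is placed at index 0. All elements to the left of the pivot are <= 3, and all elements to the right are > 3.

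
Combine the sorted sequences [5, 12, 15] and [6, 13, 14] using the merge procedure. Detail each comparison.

Merging process:

Compare 5 vs 6: take 5 from left. Merged: [5]
Compare 12 vs 6: take 6 from right. Merged: [5, 6]
Compare 12 vs 13: take 12 from left. Merged: [5, 6, 12]
Compare 15 vs 13: take 13 from right. Merged: [5, 6, 12, 13]
Compare 15 vs 14: take 14 from right. Merged: [5, 6, 12, 13, 14]
Append remaining from left: [15]. Merged: [5, 6, 12, 13, 14, 15]

Final merged array: [5, 6, 12, 13, 14, 15]
Total comparisons: 5

The merged array is [5, 6, 12, 13, 14, 15], requiring 5 comparisons. The merge step runs in O(n) time where n is the total number of elements.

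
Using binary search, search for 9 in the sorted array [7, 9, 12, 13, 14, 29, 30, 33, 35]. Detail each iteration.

Binary search for 9 in [7, 9, 12, 13, 14, 29, 30, 33, 35]:

lo=0, hi=8, mid=4, arr[mid]=14 -> 14 > 9, search left half
lo=0, hi=3, mid=1, arr[mid]=9 -> Found target at index 1!

Binary search finds 9 at index 1 after 2 comparisons. The search repeatedly halves the search space by comparing with the middle element.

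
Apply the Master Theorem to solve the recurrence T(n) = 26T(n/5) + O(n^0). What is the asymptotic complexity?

Master Theorem for T(n) = 26T(n/5) + O(n^0):

a = 26, b = 5, c = 0
log_b(a) = log_5(26) = 2.0244

Case 1: c = 0 < log_5(26) = 2.0244
T(n) = O(n^(log_5 26))

For T(n) = 26T(n/5) + O(n^0): log_5(26) = 2.0244. This is Case 1 of the Master Theorem (c < log_b(a), work dominated by leaves), giving O(n^(log_5 26)).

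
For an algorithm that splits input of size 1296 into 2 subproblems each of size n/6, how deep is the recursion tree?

For divide and conquer with division factor 6:

Problem sizes at each level:
Level 0: 1296
Level 1: 216
Level 2: 36
Level 3: 6
Level 4: 1

The root is level 0 and the size-1 base case is level 4 (the tree spans levels 0 through 4, i.e. 5 levels counting the root), so the depth is the number of divisions: log_6(1296) = 4

The recursion tree depth is log_6(1296) = 4. At each level, the problem size is divided by 6, so it takes 4 divisions to reduce to a base case of size 1. The algorithm makes 2 recursive calls at each level.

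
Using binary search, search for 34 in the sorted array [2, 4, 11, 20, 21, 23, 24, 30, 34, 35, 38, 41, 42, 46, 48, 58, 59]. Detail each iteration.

Binary search for 34 in [2, 4, 11, 20, 21, 23, 24, 30, 34, 35, 38, 41, 42, 46, 48, 58, 59]:

lo=0, hi=16, mid=8, arr[mid]=34 -> Found target at index 8!

Binary search finds 34 at index 8 after 1 comparisons. The search repeatedly halves the search space by comparing with the middle element.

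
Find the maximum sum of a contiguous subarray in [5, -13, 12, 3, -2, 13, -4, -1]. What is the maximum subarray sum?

Using Kadane's algorithm on [5, -13, 12, 3, -2, 13, -4, -1]:

Scanning through the array:
Position 1 (value -13): max_ending_here = -8, max_so_far = 5
Position 2 (value 12): max_ending_here = 12, max_so_far = 12
Position 3 (value 3): max_ending_here = 15, max_so_far = 15
Position 4 (value -2): max_ending_here = 13, max_so_far = 15
Position 5 (value 13): max_ending_here = 26, max_so_far = 26
Position 6 (value -4): max_ending_here = 22, max_so_far = 26
Position 7 (value -1): max_ending_here = 21, max_so_far = 26

Maximum subarray: [12, 3, -2, 13]
Maximum sum: 26

The maximum subarray is [12, 3, -2, 13] with sum 26. This subarray runs from index 2 to index 5.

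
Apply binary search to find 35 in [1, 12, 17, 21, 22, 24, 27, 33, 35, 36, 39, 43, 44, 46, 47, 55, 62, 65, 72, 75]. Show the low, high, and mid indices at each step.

Binary search for 35 in [1, 12, 17, 21, 22, 24, 27, 33, 35, 36, 39, 43, 44, 46, 47, 55, 62, 65, 72, 75]:

lo=0, hi=19, mid=9, arr[mid]=36 -> 36 > 35, search left half
lo=0, hi=8, mid=4, arr[mid]=22 -> 22 < 35, search right half
lo=5, hi=8, mid=6, arr[mid]=27 -> 27 < 35, search right half
lo=7, hi=8, mid=7, arr[mid]=33 -> 33 < 35, search right half
lo=8, hi=8, mid=8, arr[mid]=35 -> Found target at index 8!

Binary search finds 35 at index 8 after 5 comparisons. The search repeatedly halves the search space by comparing with the middle element.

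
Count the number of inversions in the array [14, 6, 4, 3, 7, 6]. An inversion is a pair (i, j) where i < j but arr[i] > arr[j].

Finding inversions in [14, 6, 4, 3, 7, 6]:

(0, 1): arr[0]=14 > arr[1]=6
(0, 2): arr[0]=14 > arr[2]=4
(0, 3): arr[0]=14 > arr[3]=3
(0, 4): arr[0]=14 > arr[4]=7
(0, 5): arr[0]=14 > arr[5]=6
(1, 2): arr[1]=6 > arr[2]=4
(1, 3): arr[1]=6 > arr[3]=3
(2, 3): arr[2]=4 > arr[3]=3
(4, 5): arr[4]=7 > arr[5]=6

Total inversions: 9

The array has 9 inversion(s): (0,1), (0,2), (0,3), (0,4), (0,5), (1,2), (1,3), (2,3), (4,5). Each pair (i,j) satisfies i < j and arr[i] > arr[j].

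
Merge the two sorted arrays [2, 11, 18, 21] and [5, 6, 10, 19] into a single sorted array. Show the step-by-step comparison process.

Merging process:

Compare 2 vs 5: take 2 from left. Merged: [2]
Compare 11 vs 5: take 5 from right. Merged: [2, 5]
Compare 11 vs 6: take 6 from right. Merged: [2, 5, 6]
Compare 11 vs 10: take 10 from right. Merged: [2, 5, 6, 10]
Compare 11 vs 19: take 11 from left. Merged: [2, 5, 6, 10, 11]
Compare 18 vs 19: take 18 from left. Merged: [2, 5, 6, 10, 11, 18]
Compare 21 vs 19: take 19 from right. Merged: [2, 5, 6, 10, 11, 18, 19]
Append remaining from left: [21]. Merged: [2, 5, 6, 10, 11, 18, 19, 21]

Final merged array: [2, 5, 6, 10, 11, 18, 19, 21]
Total comparisons: 7

The merged array is [2, 5, 6, 10, 11, 18, 19, 21], requiring 7 comparisons. The merge step runs in O(n) time where n is the total number of elements.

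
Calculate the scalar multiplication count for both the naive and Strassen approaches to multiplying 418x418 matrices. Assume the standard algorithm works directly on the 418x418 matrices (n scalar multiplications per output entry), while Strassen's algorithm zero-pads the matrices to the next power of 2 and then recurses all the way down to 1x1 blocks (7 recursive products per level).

Matrix multiplication for 418x418 matrices:

Strassen's algorithm requires power-of-2 dimensions. Pad 418x418 to 512x512 (next power of 2).

Standard algorithm: 418^3 = 73034632 multiplications
Strassen's algorithm: 7^(log2(512)) = 7^9 = 40353607 multiplications
Savings: 73034632 - 40353607 = 32681025 multiplications

Standard: 73034632 multiplications (418^3). Strassen: 40353607 multiplications (7^9, after padding to 512x512). Strassen reduces 8 recursive multiplications to 7 at each level.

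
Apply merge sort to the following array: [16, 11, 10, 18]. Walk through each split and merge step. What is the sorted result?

Merge sort trace:

Split: [16, 11, 10, 18] -> [16, 11] and [10, 18]
  Split: [16, 11] -> [16] and [11]
  Merge: [16] + [11] -> [11, 16]
  Split: [10, 18] -> [10] and [18]
  Merge: [10] + [18] -> [10, 18]
Merge: [11, 16] + [10, 18] -> [10, 11, 16, 18]

Final sorted array: [10, 11, 16, 18]

The merge sort proceeds by recursively splitting the array and merging sorted halves.
After all merges, the sorted array is [10, 11, 16, 18].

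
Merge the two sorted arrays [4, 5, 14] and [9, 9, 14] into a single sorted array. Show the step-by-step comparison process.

Merging process:

Compare 4 vs 9: take 4 from left. Merged: [4]
Compare 5 vs 9: take 5 from left. Merged: [4, 5]
Compare 14 vs 9: take 9 from right. Merged: [4, 5, 9]
Compare 14 vs 9: take 9 from right. Merged: [4, 5, 9, 9]
Compare 14 vs 14: take 14 from left. Merged: [4, 5, 9, 9, 14]
Append remaining from right: [14]. Merged: [4, 5, 9, 9, 14, 14]

Final merged array: [4, 5, 9, 9, 14, 14]
Total comparisons: 5

The merged array is [4, 5, 9, 9, 14, 14], requiring 5 comparisons. The merge step runs in O(n) time where n is the total number of elements.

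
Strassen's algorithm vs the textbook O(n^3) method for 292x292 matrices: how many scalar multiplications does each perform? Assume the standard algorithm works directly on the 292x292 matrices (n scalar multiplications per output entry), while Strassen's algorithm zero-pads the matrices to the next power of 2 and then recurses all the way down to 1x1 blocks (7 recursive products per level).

Matrix multiplication for 292x292 matrices:

Strassen's algorithm requires power-of-2 dimensions. Pad 292x292 to 512x512 (next power of 2).

Standard algorithm: 292^3 = 24897088 multiplications
Strassen's algorithm: 7^(log2(512)) = 7^9 = 40353607 multiplications
Difference: 24897088 - 40353607 = -15456519 (Strassen uses MORE here due to padding overhead — for small or just-over-power-of-2 n, padding can outweigh the per-level savings)

Standard: 24897088 multiplications (292^3). Strassen: 40353607 multiplications (7^9, after padding to 512x512). Strassen reduces 8 recursive multiplications to 7 at each level.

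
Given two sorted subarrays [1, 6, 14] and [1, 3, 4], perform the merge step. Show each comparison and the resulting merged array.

Merging process:

Compare 1 vs 1: take 1 from left. Merged: [1]
Compare 6 vs 1: take 1 from right. Merged: [1, 1]
Compare 6 vs 3: take 3 from right. Merged: [1, 1, 3]
Compare 6 vs 4: take 4 from right. Merged: [1, 1, 3, 4]
Append remaining from left: [6, 14]. Merged: [1, 1, 3, 4, 6, 14]

Final merged array: [1, 1, 3, 4, 6, 14]
Total comparisons: 4

The merged array is [1, 1, 3, 4, 6, 14], requiring 4 comparisons. The merge step runs in O(n) time where n is the total number of elements.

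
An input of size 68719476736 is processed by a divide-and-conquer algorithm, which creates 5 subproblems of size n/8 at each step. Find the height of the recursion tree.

For divide and conquer with division factor 8:

Problem sizes at each level:
Level 0: 68719476736
Level 1: 8589934592
Level 2: 1073741824
Level 3: 134217728
Level 4: 16777216
Level 5: 2097152
Level 6: 262144
Level 7: 32768
Level 8: 4096
Level 9: 512
Level 10: 64
Level 11: 8
Level 12: 1

The root is level 0 and the size-1 base case is level 12 (the tree spans levels 0 through 12, i.e. 13 levels counting the root), so the depth is the number of divisions: log_8(68719476736) = 12

The recursion tree depth is log_8(68719476736) = 12. At each level, the problem size is divided by 8, so it takes 12 divisions to reduce to a base case of size 1. The algorithm makes 5 recursive calls at each level.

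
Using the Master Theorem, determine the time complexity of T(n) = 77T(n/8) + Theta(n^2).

Master Theorem for T(n) = 77T(n/8) + O(n^2):

a = 77, b = 8, c = 2
log_b(a) = log_8(77) = 2.0889

Case 1: c = 2 < log_8(77) = 2.0889
T(n) = O(n^(log_8 77))

For T(n) = 77T(n/8) + O(n^2): log_8(77) = 2.0889. This is Case 1 of the Master Theorem (c < log_b(a), work dominated by leaves), giving O(n^(log_8 77)).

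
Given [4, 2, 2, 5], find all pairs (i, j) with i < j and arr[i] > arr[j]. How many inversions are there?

Finding inversions in [4, 2, 2, 5]:

(0, 1): arr[0]=4 > arr[1]=2
(0, 2): arr[0]=4 > arr[2]=2

Total inversions: 2

The array has 2 inversion(s): (0,1), (0,2). Each pair (i,j) satisfies i < j and arr[i] > arr[j].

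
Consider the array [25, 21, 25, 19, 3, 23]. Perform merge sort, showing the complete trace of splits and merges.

Merge sort trace:

Split: [25, 21, 25, 19, 3, 23] -> [25, 21, 25] and [19, 3, 23]
  Split: [25, 21, 25] -> [25] and [21, 25]
    Split: [21, 25] -> [21] and [25]
    Merge: [21] + [25] -> [21, 25]
  Merge: [25] + [21, 25] -> [21, 25, 25]
  Split: [19, 3, 23] -> [19] and [3, 23]
    Split: [3, 23] -> [3] and [23]
    Merge: [3] + [23] -> [3, 23]
  Merge: [19] + [3, 23] -> [3, 19, 23]
Merge: [21, 25, 25] + [3, 19, 23] -> [3, 19, 21, 23, 25, 25]

Final sorted array: [3, 19, 21, 23, 25, 25]

The merge sort proceeds by recursively splitting the array and merging sorted halves.
After all merges, the sorted array is [3, 19, 21, 23, 25, 25].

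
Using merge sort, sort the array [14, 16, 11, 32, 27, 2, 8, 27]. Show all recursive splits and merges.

Merge sort trace:

Split: [14, 16, 11, 32, 27, 2, 8, 27] -> [14, 16, 11, 32] and [27, 2, 8, 27]
  Split: [14, 16, 11, 32] -> [14, 16] and [11, 32]
    Split: [14, 16] -> [14] and [16]
    Merge: [14] + [16] -> [14, 16]
    Split: [11, 32] -> [11] and [32]
    Merge: [11] + [32] -> [11, 32]
  Merge: [14, 16] + [11, 32] -> [11, 14, 16, 32]
  Split: [27, 2, 8, 27] -> [27, 2] and [8, 27]
    Split: [27, 2] -> [27] and [2]
    Merge: [27] + [2] -> [2, 27]
    Split: [8, 27] -> [8] and [27]
    Merge: [8] + [27] -> [8, 27]
  Merge: [2, 27] + [8, 27] -> [2, 8, 27, 27]
Merge: [11, 14, 16, 32] + [2, 8, 27, 27] -> [2, 8, 11, 14, 16, 27, 27, 32]

Final sorted array: [2, 8, 11, 14, 16, 27, 27, 32]

The merge sort proceeds by recursively splitting the array and merging sorted halves.
After all merges, the sorted array is [2, 8, 11, 14, 16, 27, 27, 32].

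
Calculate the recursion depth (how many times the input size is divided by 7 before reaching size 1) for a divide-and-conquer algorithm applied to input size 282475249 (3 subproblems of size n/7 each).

For divide and conquer with division factor 7:

Problem sizes at each level:
Level 0: 282475249
Level 1: 40353607
Level 2: 5764801
Level 3: 823543
Level 4: 117649
Level 5: 16807
Level 6: 2401
Level 7: 343
Level 8: 49
Level 9: 7
Level 10: 1

The root is level 0 and the size-1 base case is level 10 (the tree spans levels 0 through 10, i.e. 11 levels counting the root), so the depth is the number of divisions: log_7(282475249) = 10

The recursion tree depth is log_7(282475249) = 10. At each level, the problem size is divided by 7, so it takes 10 divisions to reduce to a base case of size 1. The algorithm makes 3 recursive calls at each level.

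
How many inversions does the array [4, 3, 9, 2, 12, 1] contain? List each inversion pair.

Finding inversions in [4, 3, 9, 2, 12, 1]:

(0, 1): arr[0]=4 > arr[1]=3
(0, 3): arr[0]=4 > arr[3]=2
(0, 5): arr[0]=4 > arr[5]=1
(1, 3): arr[1]=3 > arr[3]=2
(1, 5): arr[1]=3 > arr[5]=1
(2, 3): arr[2]=9 > arr[3]=2
(2, 5): arr[2]=9 > arr[5]=1
(3, 5): arr[3]=2 > arr[5]=1
(4, 5): arr[4]=12 > arr[5]=1

Total inversions: 9

The array has 9 inversion(s): (0,1), (0,3), (0,5), (1,3), (1,5), (2,3), (2,5), (3,5), (4,5). Each pair (i,j) satisfies i < j and arr[i] > arr[j].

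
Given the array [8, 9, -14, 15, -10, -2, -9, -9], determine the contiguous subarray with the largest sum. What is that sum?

Using Kadane's algorithm on [8, 9, -14, 15, -10, -2, -9, -9]:

Scanning through the array:
Position 1 (value 9): max_ending_here = 17, max_so_far = 17
Position 2 (value -14): max_ending_here = 3, max_so_far = 17
Position 3 (value 15): max_ending_here = 18, max_so_far = 18
Position 4 (value -10): max_ending_here = 8, max_so_far = 18
Position 5 (value -2): max_ending_here = 6, max_so_far = 18
Position 6 (value -9): max_ending_here = -3, max_so_far = 18
Position 7 (value -9): max_ending_here = -9, max_so_far = 18

Maximum subarray: [8, 9, -14, 15]
Maximum sum: 18

The maximum subarray is [8, 9, -14, 15] with sum 18. This subarray runs from index 0 to index 3.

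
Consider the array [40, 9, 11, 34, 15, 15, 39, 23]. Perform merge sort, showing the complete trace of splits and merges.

Merge sort trace:

Split: [40, 9, 11, 34, 15, 15, 39, 23] -> [40, 9, 11, 34] and [15, 15, 39, 23]
  Split: [40, 9, 11, 34] -> [40, 9] and [11, 34]
    Split: [40, 9] -> [40] and [9]
    Merge: [40] + [9] -> [9, 40]
    Split: [11, 34] -> [11] and [34]
    Merge: [11] + [34] -> [11, 34]
  Merge: [9, 40] + [11, 34] -> [9, 11, 34, 40]
  Split: [15, 15, 39, 23] -> [15, 15] and [39, 23]
    Split: [15, 15] -> [15] and [15]
    Merge: [15] + [15] -> [15, 15]
    Split: [39, 23] -> [39] and [23]
    Merge: [39] + [23] -> [23, 39]
  Merge: [15, 15] + [23, 39] -> [15, 15, 23, 39]
Merge: [9, 11, 34, 40] + [15, 15, 23, 39] -> [9, 11, 15, 15, 23, 34, 39, 40]

Final sorted array: [9, 11, 15, 15, 23, 34, 39, 40]

The merge sort proceeds by recursively splitting the array and merging sorted halves.
After all merges, the sorted array is [9, 11, 15, 15, 23, 34, 39, 40].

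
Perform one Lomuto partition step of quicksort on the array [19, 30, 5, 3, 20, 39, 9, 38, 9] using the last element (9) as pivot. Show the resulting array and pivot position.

Lomuto partition with pivot = 9:

Initial array: [19, 30, 5, 3, 20, 39, 9, 38, 9]

arr[0]=19 > 9: no swap
arr[1]=30 > 9: no swap
arr[2]=5 <= 9: swap with position 0, array becomes [5, 30, 19, 3, 20, 39, 9, 38, 9]
arr[3]=3 <= 9: swap with position 1, array becomes [5, 3, 19, 30, 20, 39, 9, 38, 9]
arr[4]=20 > 9: no swap
arr[5]=39 > 9: no swap
arr[6]=9 <= 9: swap with position 2, array becomes [5, 3, 9, 30, 20, 39, 19, 38, 9]
arr[7]=38 > 9: no swap

Place pivot at position 3: [5, 3, 9, 9, 20, 39, 19, 38, 30]
Pivot position: 3

After partitioning with pivot 9, the array becomes [5, 3, 9, 9, 20, 39, 19, 38, 30]. The pivot is placed at index 3. All elements to the left of the pivot are <= 9, and all elements to the right are > 9.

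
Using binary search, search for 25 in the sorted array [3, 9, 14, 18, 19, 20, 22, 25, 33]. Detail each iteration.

Binary search for 25 in [3, 9, 14, 18, 19, 20, 22, 25, 33]:

lo=0, hi=8, mid=4, arr[mid]=19 -> 19 < 25, search right half
lo=5, hi=8, mid=6, arr[mid]=22 -> 22 < 25, search right half
lo=7, hi=8, mid=7, arr[mid]=25 -> Found target at index 7!

Binary search finds 25 at index 7 after 3 comparisons. The search repeatedly halves the search space by comparing with the middle element.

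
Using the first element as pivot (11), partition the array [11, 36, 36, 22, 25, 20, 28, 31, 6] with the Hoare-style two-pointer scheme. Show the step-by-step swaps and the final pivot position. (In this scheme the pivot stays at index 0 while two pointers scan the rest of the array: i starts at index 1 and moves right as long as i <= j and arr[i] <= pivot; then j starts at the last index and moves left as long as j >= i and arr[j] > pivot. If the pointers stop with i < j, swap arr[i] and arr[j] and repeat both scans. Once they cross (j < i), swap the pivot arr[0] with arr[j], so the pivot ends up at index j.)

Hoare-style two-pointer partition with pivot = 11:

Initial array: [11, 36, 36, 22, 25, 20, 28, 31, 6]

Pointers start at i = 1, j = 8.
i stops at index 1 (arr[1]=36 > 11), j stops at index 8 (arr[8]=6 <= 11): swap arr[1] and arr[8], array becomes [11, 6, 36, 22, 25, 20, 28, 31, 36]
i ends at 2, j ends at 1: the pointers have crossed (j < i), so scanning stops.

Swap pivot arr[0] with arr[1] to place pivot at position 1: [6, 11, 36, 22, 25, 20, 28, 31, 36]
Pivot position: 1

After partitioning with pivot 11, the array becomes [6, 11, 36, 22, 25, 20, 28, 31, 36]. The pivot is placed at index 1. All elements to the left of the pivot are <= 11, and all elements to the right are > 11.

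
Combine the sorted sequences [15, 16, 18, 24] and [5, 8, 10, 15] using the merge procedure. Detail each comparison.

Merging process:

Compare 15 vs 5: take 5 from right. Merged: [5]
Compare 15 vs 8: take 8 from right. Merged: [5, 8]
Compare 15 vs 10: take 10 from right. Merged: [5, 8, 10]
Compare 15 vs 15: take 15 from left. Merged: [5, 8, 10, 15]
Compare 16 vs 15: take 15 from right. Merged: [5, 8, 10, 15, 15]
Append remaining from left: [16, 18, 24]. Merged: [5, 8, 10, 15, 15, 16, 18, 24]

Final merged array: [5, 8, 10, 15, 15, 16, 18, 24]
Total comparisons: 5

The merged array is [5, 8, 10, 15, 15, 16, 18, 24], requiring 5 comparisons. The merge step runs in O(n) time where n is the total number of elements.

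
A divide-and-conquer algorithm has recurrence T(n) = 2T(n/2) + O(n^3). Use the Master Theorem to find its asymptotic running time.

Master Theorem for T(n) = 2T(n/2) + O(n^3):

a = 2, b = 2, c = 3
log_b(a) = log_2(2) = 1.0000

Case 3: c = 3 > log_2(2) = 1.0000
T(n) = O(n^3) = O(n^3)

For T(n) = 2T(n/2) + O(n^3): log_2(2) = 1.0000. This is Case 3 of the Master Theorem (c > log_b(a), work dominated by root), giving O(n^3).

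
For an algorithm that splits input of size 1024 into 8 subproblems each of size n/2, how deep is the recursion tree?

For divide and conquer with division factor 2:

Problem sizes at each level:
Level 0: 1024
Level 1: 512
Level 2: 256
Level 3: 128
Level 4: 64
Level 5: 32
Level 6: 16
Level 7: 8
Level 8: 4
Level 9: 2
Level 10: 1

The root is level 0 and the size-1 base case is level 10 (the tree spans levels 0 through 10, i.e. 11 levels counting the root), so the depth is the number of divisions: log_2(1024) = 10

The recursion tree depth is log_2(1024) = 10. At each level, the problem size is divided by 2, so it takes 10 divisions to reduce to a base case of size 1. The algorithm makes 8 recursive calls at each level.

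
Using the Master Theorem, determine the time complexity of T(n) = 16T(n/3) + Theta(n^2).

Master Theorem for T(n) = 16T(n/3) + O(n^2):

a = 16, b = 3, c = 2
log_b(a) = log_3(16) = 2.5237

Case 1: c = 2 < log_3(16) = 2.5237
T(n) = O(n^(log_3 16))

For T(n) = 16T(n/3) + O(n^2): log_3(16) = 2.5237. This is Case 1 of the Master Theorem (c < log_b(a), work dominated by leaves), giving O(n^(log_3 16)).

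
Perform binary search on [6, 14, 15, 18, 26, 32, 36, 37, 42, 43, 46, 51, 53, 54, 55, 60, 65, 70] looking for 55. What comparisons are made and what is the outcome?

Binary search for 55 in [6, 14, 15, 18, 26, 32, 36, 37, 42, 43, 46, 51, 53, 54, 55, 60, 65, 70]:

lo=0, hi=17, mid=8, arr[mid]=42 -> 42 < 55, search right half
lo=9, hi=17, mid=13, arr[mid]=54 -> 54 < 55, search right half
lo=14, hi=17, mid=15, arr[mid]=60 -> 60 > 55, search left half
lo=14, hi=14, mid=14, arr[mid]=55 -> Found target at index 14!

Binary search finds 55 at index 14 after 4 comparisons. The search repeatedly halves the search space by comparing with the middle element.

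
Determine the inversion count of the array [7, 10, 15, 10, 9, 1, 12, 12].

Finding inversions in [7, 10, 15, 10, 9, 1, 12, 12]:

(0, 5): arr[0]=7 > arr[5]=1
(1, 4): arr[1]=10 > arr[4]=9
(1, 5): arr[1]=10 > arr[5]=1
(2, 3): arr[2]=15 > arr[3]=10
(2, 4): arr[2]=15 > arr[4]=9
(2, 5): arr[2]=15 > arr[5]=1
(2, 6): arr[2]=15 > arr[6]=12
(2, 7): arr[2]=15 > arr[7]=12
(3, 4): arr[3]=10 > arr[4]=9
(3, 5): arr[3]=10 > arr[5]=1
(4, 5): arr[4]=9 > arr[5]=1

Total inversions: 11

The array has 11 inversion(s): (0,5), (1,4), (1,5), (2,3), (2,4), (2,5), (2,6), (2,7), (3,4), (3,5), (4,5). Each pair (i,j) satisfies i < j and arr[i] > arr[j].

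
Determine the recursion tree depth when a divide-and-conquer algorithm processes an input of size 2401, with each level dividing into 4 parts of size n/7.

For divide and conquer with division factor 7:

Problem sizes at each level:
Level 0: 2401
Level 1: 343
Level 2: 49
Level 3: 7
Level 4: 1

The root is level 0 and the size-1 base case is level 4 (the tree spans levels 0 through 4, i.e. 5 levels counting the root), so the depth is the number of divisions: log_7(2401) = 4

The recursion tree depth is log_7(2401) = 4. At each level, the problem size is divided by 7, so it takes 4 divisions to reduce to a base case of size 1. The algorithm makes 4 recursive calls at each level.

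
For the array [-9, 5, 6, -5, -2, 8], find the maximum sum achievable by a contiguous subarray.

Using Kadane's algorithm on [-9, 5, 6, -5, -2, 8]:

Scanning through the array:
Position 1 (value 5): max_ending_here = 5, max_so_far = 5
Position 2 (value 6): max_ending_here = 11, max_so_far = 11
Position 3 (value -5): max_ending_here = 6, max_so_far = 11
Position 4 (value -2): max_ending_here = 4, max_so_far = 11
Position 5 (value 8): max_ending_here = 12, max_so_far = 12

Maximum subarray: [5, 6, -5, -2, 8]
Maximum sum: 12

The maximum subarray is [5, 6, -5, -2, 8] with sum 12. This subarray runs from index 1 to index 5.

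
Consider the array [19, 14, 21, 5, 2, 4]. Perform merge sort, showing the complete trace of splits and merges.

Merge sort trace:

Split: [19, 14, 21, 5, 2, 4] -> [19, 14, 21] and [5, 2, 4]
  Split: [19, 14, 21] -> [19] and [14, 21]
    Split: [14, 21] -> [14] and [21]
    Merge: [14] + [21] -> [14, 21]
  Merge: [19] + [14, 21] -> [14, 19, 21]
  Split: [5, 2, 4] -> [5] and [2, 4]
    Split: [2, 4] -> [2] and [4]
    Merge: [2] + [4] -> [2, 4]
  Merge: [5] + [2, 4] -> [2, 4, 5]
Merge: [14, 19, 21] + [2, 4, 5] -> [2, 4, 5, 14, 19, 21]

Final sorted array: [2, 4, 5, 14, 19, 21]

The merge sort proceeds by recursively splitting the array and merging sorted halves.
After all merges, the sorted array is [2, 4, 5, 14, 19, 21].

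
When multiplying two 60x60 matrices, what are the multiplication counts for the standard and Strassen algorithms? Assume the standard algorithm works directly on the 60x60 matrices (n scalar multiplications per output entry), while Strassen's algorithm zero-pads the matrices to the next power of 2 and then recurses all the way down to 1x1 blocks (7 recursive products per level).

Matrix multiplication for 60x60 matrices:

Strassen's algorithm requires power-of-2 dimensions. Pad 60x60 to 64x64 (next power of 2).

Standard algorithm: 60^3 = 216000 multiplications
Strassen's algorithm: 7^(log2(64)) = 7^6 = 117649 multiplications
Savings: 216000 - 117649 = 98351 multiplications

Standard: 216000 multiplications (60^3). Strassen: 117649 multiplications (7^6, after padding to 64x64). Strassen reduces 8 recursive multiplications to 7 at each level.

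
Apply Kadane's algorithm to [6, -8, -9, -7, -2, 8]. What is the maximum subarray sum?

Using Kadane's algorithm on [6, -8, -9, -7, -2, 8]:

Scanning through the array:
Position 1 (value -8): max_ending_here = -2, max_so_far = 6
Position 2 (value -9): max_ending_here = -9, max_so_far = 6
Position 3 (value -7): max_ending_here = -7, max_so_far = 6
Position 4 (value -2): max_ending_here = -2, max_so_far = 6
Position 5 (value 8): max_ending_here = 8, max_so_far = 8

Maximum subarray: [8]
Maximum sum: 8

The maximum subarray is [8] with sum 8. This subarray runs from index 5 to index 5.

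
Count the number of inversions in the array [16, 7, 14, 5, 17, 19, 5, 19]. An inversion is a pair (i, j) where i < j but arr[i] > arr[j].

Finding inversions in [16, 7, 14, 5, 17, 19, 5, 19]:

(0, 1): arr[0]=16 > arr[1]=7
(0, 2): arr[0]=16 > arr[2]=14
(0, 3): arr[0]=16 > arr[3]=5
(0, 6): arr[0]=16 > arr[6]=5
(1, 3): arr[1]=7 > arr[3]=5
(1, 6): arr[1]=7 > arr[6]=5
(2, 3): arr[2]=14 > arr[3]=5
(2, 6): arr[2]=14 > arr[6]=5
(4, 6): arr[4]=17 > arr[6]=5
(5, 6): arr[5]=19 > arr[6]=5

Total inversions: 10

The array has 10 inversion(s): (0,1), (0,2), (0,3), (0,6), (1,3), (1,6), (2,3), (2,6), (4,6), (5,6). Each pair (i,j) satisfies i < j and arr[i] > arr[j].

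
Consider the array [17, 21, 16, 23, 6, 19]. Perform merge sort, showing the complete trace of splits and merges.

Merge sort trace:

Split: [17, 21, 16, 23, 6, 19] -> [17, 21, 16] and [23, 6, 19]
  Split: [17, 21, 16] -> [17] and [21, 16]
    Split: [21, 16] -> [21] and [16]
    Merge: [21] + [16] -> [16, 21]
  Merge: [17] + [16, 21] -> [16, 17, 21]
  Split: [23, 6, 19] -> [23] and [6, 19]
    Split: [6, 19] -> [6] and [19]
    Merge: [6] + [19] -> [6, 19]
  Merge: [23] + [6, 19] -> [6, 19, 23]
Merge: [16, 17, 21] + [6, 19, 23] -> [6, 16, 17, 19, 21, 23]

Final sorted array: [6, 16, 17, 19, 21, 23]

The merge sort proceeds by recursively splitting the array and merging sorted halves.
After all merges, the sorted array is [6, 16, 17, 19, 21, 23].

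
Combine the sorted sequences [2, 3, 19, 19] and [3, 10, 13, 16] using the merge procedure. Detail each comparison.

Merging process:

Compare 2 vs 3: take 2 from left. Merged: [2]
Compare 3 vs 3: take 3 from left. Merged: [2, 3]
Compare 19 vs 3: take 3 from right. Merged: [2, 3, 3]
Compare 19 vs 10: take 10 from right. Merged: [2, 3, 3, 10]
Compare 19 vs 13: take 13 from right. Merged: [2, 3, 3, 10, 13]
Compare 19 vs 16: take 16 from right. Merged: [2, 3, 3, 10, 13, 16]
Append remaining from left: [19, 19]. Merged: [2, 3, 3, 10, 13, 16, 19, 19]

Final merged array: [2, 3, 3, 10, 13, 16, 19, 19]
Total comparisons: 6

The merged array is [2, 3, 3, 10, 13, 16, 19, 19], requiring 6 comparisons. The merge step runs in O(n) time where n is the total number of elements.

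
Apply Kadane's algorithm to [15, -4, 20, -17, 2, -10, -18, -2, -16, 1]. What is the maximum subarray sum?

Using Kadane's algorithm on [15, -4, 20, -17, 2, -10, -18, -2, -16, 1]:

Scanning through the array:
Position 1 (value -4): max_ending_here = 11, max_so_far = 15
Position 2 (value 20): max_ending_here = 31, max_so_far = 31
Position 3 (value -17): max_ending_here = 14, max_so_far = 31
Position 4 (value 2): max_ending_here = 16, max_so_far = 31
Position 5 (value -10): max_ending_here = 6, max_so_far = 31
Position 6 (value -18): max_ending_here = -12, max_so_far = 31
Position 7 (value -2): max_ending_here = -2, max_so_far = 31
Position 8 (value -16): max_ending_here = -16, max_so_far = 31
Position 9 (value 1): max_ending_here = 1, max_so_far = 31

Maximum subarray: [15, -4, 20]
Maximum sum: 31

The maximum subarray is [15, -4, 20] with sum 31. This subarray runs from index 0 to index 2.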